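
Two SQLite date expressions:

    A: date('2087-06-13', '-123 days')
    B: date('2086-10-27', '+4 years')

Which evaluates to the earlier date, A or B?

A = 2087-02-10.
B = 2090-10-27.
A is earlier.

A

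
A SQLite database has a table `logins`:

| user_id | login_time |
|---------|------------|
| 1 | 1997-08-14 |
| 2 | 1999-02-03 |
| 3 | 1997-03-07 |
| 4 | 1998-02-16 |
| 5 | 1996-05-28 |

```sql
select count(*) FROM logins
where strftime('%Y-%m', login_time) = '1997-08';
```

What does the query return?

1

Rows with year-month 1997-08: 1997-08-14 → 1.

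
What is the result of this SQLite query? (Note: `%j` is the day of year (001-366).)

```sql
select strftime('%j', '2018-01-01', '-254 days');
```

112

First apply '-254 days': 2018-01-01 → 2017-04-22.
Day-of-year for 2017-04-22: days since 2017-01-01 inclusive = 112, zero-padded to 112.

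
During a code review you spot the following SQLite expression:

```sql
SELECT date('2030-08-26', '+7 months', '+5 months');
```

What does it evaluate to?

2031-08-26

Adding +7 months to 2030-08-26 gives 2031-03-26.
Adding +5 months to 2031-03-26 gives 2031-08-26.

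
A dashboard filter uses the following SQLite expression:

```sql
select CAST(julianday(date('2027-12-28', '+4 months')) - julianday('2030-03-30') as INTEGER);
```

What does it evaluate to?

Adding +4 months to 2027-12-28 gives 2028-04-28.
2 days remain in April 2028 after the 28th (30 − 28).
Full months from May 2028 through February 2030 contribute their day counts.
Then 30 days into March 2030.
Total: 2 + 31 + 30 + 31 + 31 + 30 + 31 + 30 + 31 + 31 + 28 + 31 + 30 + 31 + 30 + 31 + 31 + 30 + 31 + 30 + 31 + 31 + 28 + 30 = 701.
The subtraction is earlier − later, so the result is −701 → -701.

-701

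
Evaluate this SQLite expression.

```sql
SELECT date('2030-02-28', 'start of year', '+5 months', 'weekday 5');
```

2030-06-07

`start of year` rewinds 2030-02-28 to 2030-01-01.
Adding +5 months to 2030-01-01 gives 2030-06-01.
`weekday 5` advances to the next Friday; 2030-06-01 is a Saturday, so it moves forward to 2030-06-07.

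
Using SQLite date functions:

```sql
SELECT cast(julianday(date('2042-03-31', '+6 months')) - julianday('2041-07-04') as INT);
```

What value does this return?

Adding +6 months to 2042-03-31 targets 2042-09-31. September 2042 has only 30 days, so SQLite normalizes the 1-day overflow forward to 2042-10-01.
27 days remain in July 2041 after the 4th (31 − 4).
Full months from August 2041 through September 2042 contribute their day counts.
Then 1 day into October 2042.
Total: 27 + 31 + 30 + 31 + 30 + 31 + 31 + 28 + 31 + 30 + 31 + 30 + 31 + 31 + 30 + 1 = 454.

454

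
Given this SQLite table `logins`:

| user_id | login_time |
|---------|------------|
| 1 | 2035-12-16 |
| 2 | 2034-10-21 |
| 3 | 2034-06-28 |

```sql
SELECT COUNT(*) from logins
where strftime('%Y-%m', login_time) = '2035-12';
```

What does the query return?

Rows with year-month 2035-12: 2035-12-16 → 1.

1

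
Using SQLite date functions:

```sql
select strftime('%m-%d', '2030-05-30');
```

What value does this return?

05-30

`%m-%d` extracts the month-day: 05-30.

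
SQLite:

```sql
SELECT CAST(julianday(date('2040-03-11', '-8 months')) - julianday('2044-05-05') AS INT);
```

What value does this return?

Adding -8 months to 2040-03-11 gives 2039-07-11.
20 days remain in July 2039 after the 11th (31 − 11).
Full months from August 2039 through April 2044 contribute their day counts.
Then 5 days into May 2044.
Total: 20 + 31 + 30 + 31 + 30 + 31 + 31 + 29 + 31 + 30 + 31 + 30 + 31 + 31 + 30 + 31 + 30 + 31 + 31 + 28 + 31 + 30 + 31 + 30 + 31 + 31 + 30 + 31 + 30 + 31 + 31 + 28 + 31 + 30 + 31 + 30 + 31 + 31 + 30 + 31 + 30 + 31 + 31 + 28 + 31 + 30 + 31 + 30 + 31 + 31 + 30 + 31 + 30 + 31 + 31 + 29 + 31 + 30 + 5 = 1760.
The subtraction is earlier − later, so the result is −1760 → -1760.

-1760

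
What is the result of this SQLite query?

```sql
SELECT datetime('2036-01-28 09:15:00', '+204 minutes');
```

204 minutes = 3h 24m; +204 minutes from 2036-01-28 09:15:00 is 2036-01-28 12:39:00.

2036-01-28 12:39:00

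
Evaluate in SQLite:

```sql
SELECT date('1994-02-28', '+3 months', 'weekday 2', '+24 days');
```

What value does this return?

1994-06-24

Adding +3 months to 1994-02-28 gives 1994-05-28.
`weekday 2` advances to the next Tuesday; 1994-05-28 is a Saturday, so it moves forward to 1994-05-31.
May 1994 has 31 days; 0 remain after the 31st, so 1 days reach 1994-06-01.
Advancing 23 more days within June lands on 1994-06-24.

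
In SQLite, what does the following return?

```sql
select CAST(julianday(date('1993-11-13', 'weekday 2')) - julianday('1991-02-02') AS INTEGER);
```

`weekday 2` advances to the next Tuesday; 1993-11-13 is a Saturday, so it moves forward to 1993-11-16.
26 days remain in February 1991 after the 2nd (28 − 2).
Full months from March 1991 through October 1993 contribute their day counts.
Then 16 days into November 1993.
Total: 26 + 31 + 30 + 31 + 30 + 31 + 31 + 30 + 31 + 30 + 31 + 31 + 29 + 31 + 30 + 31 + 30 + 31 + 31 + 30 + 31 + 30 + 31 + 31 + 28 + 31 + 30 + 31 + 30 + 31 + 31 + 30 + 31 + 16 = 1018.

1018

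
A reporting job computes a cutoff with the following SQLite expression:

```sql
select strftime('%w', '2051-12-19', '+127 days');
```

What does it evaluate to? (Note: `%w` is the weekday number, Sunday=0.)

First apply '+127 days': 2051-12-19 → 2052-04-24.
2052-04-24 is a Wednesday; with Sunday=0 that is 3.

3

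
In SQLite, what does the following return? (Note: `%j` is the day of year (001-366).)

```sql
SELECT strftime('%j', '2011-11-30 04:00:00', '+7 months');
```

First apply '+7 months': 2011-11-30 04:00:00 → 2012-06-30 04:00:00.
Day-of-year for 2012-06-30: days since 2012-01-01 inclusive = 182, zero-padded to 182.

182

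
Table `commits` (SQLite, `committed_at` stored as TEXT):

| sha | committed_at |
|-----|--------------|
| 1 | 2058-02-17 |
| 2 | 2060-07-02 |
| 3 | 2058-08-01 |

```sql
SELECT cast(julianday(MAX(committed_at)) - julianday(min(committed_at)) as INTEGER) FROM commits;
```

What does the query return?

MIN = 2058-02-17, MAX = 2060-07-02.
11 days remain in February 2058 after the 17th (28 − 17).
Full months from March 2058 through June 2060 contribute their day counts.
Then 2 days into July 2060.
Total: 11 + 31 + 30 + 31 + 30 + 31 + 31 + 30 + 31 + 30 + 31 + 31 + 28 + 31 + 30 + 31 + 30 + 31 + 31 + 30 + 31 + 30 + 31 + 31 + 29 + 31 + 30 + 31 + 30 + 2 = 866.

866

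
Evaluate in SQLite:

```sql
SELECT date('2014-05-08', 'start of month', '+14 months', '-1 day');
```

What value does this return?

2015-06-30

`start of month` rewinds 2014-05-08 to 2014-05-01.
Adding +14 months to 2014-05-01 gives 2015-07-01.
Going back 1 day from 2015-07-01 reaches 2015-06-30 (last day of June, 30 days).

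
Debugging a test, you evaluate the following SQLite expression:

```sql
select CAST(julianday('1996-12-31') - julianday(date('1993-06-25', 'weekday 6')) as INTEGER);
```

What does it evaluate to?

1284

`weekday 6` advances to the next Saturday; 1993-06-25 is a Friday, so it moves forward to 1993-06-26.
4 days remain in June 1993 after the 26th (30 − 26).
Full months from July 1993 through November 1996 contribute their day counts.
Then 31 days into December 1996.
Total: 4 + 31 + 31 + 30 + 31 + 30 + 31 + 31 + 28 + 31 + 30 + 31 + 30 + 31 + 31 + 30 + 31 + 30 + 31 + 31 + 28 + 31 + 30 + 31 + 30 + 31 + 31 + 30 + 31 + 30 + 31 + 31 + 29 + 31 + 30 + 31 + 30 + 31 + 31 + 30 + 31 + 30 + 31 = 1284.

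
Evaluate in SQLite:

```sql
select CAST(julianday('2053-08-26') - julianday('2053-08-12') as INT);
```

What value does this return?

Both dates are in August 2053: 26 − 12 = 14.

14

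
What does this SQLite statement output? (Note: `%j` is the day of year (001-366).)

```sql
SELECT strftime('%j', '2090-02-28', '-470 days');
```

320

First apply '-470 days': 2090-02-28 → 2088-11-15.
Day-of-year for 2088-11-15: days since 2088-01-01 inclusive = 320, zero-padded to 320.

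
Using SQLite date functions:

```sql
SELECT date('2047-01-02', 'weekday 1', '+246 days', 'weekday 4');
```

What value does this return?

`weekday 1` advances to the next Monday; 2047-01-02 is a Wednesday, so it moves forward to 2047-01-07.
Applying '+246 days' to 2047-01-07: counting 246 days forward gives 2047-09-10.
`weekday 4` advances to the next Thursday; 2047-09-10 is a Tuesday, so it moves forward to 2047-09-12.

2047-09-12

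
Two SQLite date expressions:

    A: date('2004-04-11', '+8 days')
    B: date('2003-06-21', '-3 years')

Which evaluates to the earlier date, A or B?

A = 2004-04-19.
B = 2000-06-21.
B is earlier.

B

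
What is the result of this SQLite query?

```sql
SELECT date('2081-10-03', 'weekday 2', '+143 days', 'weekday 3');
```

2082-03-04

`weekday 2` advances to the next Tuesday; 2081-10-03 is a Friday, so it moves forward to 2081-10-07.
Applying '+143 days' to 2081-10-07: counting 143 days forward gives 2082-02-27.
`weekday 3` advances to the next Wednesday; 2082-02-27 is a Friday, so it moves forward to 2082-03-04.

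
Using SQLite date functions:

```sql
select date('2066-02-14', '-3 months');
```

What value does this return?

Adding -3 months to 2066-02-14 gives 2065-11-14.

2065-11-14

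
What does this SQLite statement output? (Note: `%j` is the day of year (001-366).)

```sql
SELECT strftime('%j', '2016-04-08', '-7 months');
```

251

First apply '-7 months': 2016-04-08 → 2015-09-08.
Day-of-year for 2015-09-08: days since 2015-01-01 inclusive = 251, zero-padded to 251.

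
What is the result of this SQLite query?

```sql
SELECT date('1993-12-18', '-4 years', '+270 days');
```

Adding -4 years to 1993-12-18 gives 1989-12-18.
Applying '+270 days' to 1989-12-18: counting 270 days forward gives 1990-09-14.

1990-09-14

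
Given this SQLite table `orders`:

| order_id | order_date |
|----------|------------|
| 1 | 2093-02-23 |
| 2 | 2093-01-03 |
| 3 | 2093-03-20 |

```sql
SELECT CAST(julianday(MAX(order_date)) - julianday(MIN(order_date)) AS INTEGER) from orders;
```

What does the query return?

MIN = 2093-01-03, MAX = 2093-03-20.
28 days remain in January 2093 after the 3rd (31 − 3).
February 2093: 28 days.
Then 20 days into March 2093.
Total: 28 + 28 + 20 = 76.

76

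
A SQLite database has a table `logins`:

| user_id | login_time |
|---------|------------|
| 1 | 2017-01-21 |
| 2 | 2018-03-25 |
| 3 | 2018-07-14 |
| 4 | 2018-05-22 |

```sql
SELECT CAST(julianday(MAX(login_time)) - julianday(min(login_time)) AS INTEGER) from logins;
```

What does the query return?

539

MIN = 2017-01-21, MAX = 2018-07-14.
10 days remain in January 2017 after the 21st (31 − 21).
Full months from February 2017 through June 2018 contribute their day counts.
Then 14 days into July 2018.
Total: 10 + 28 + 31 + 30 + 31 + 30 + 31 + 31 + 30 + 31 + 30 + 31 + 31 + 28 + 31 + 30 + 31 + 30 + 14 = 539.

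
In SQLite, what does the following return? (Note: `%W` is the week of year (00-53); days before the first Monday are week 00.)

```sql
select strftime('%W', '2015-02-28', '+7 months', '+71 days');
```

49

First apply '+7 months', '+71 days': 2015-02-28 → 2015-12-08.
2015-12-08 is a Tuesday. SQLite's %W counts Mondays since the year started; the result is 49.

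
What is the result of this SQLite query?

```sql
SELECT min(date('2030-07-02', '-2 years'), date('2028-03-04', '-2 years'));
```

date('2030-07-02', '-2 years') → 2028-07-02.
date('2028-03-04', '-2 years') → 2026-03-04.
Earlier of the two is 2026-03-04.

2026-03-04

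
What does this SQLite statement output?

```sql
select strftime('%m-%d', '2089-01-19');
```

01-19

`%m-%d` extracts the month-day: 01-19.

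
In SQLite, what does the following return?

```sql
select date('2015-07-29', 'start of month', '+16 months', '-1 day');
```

`start of month` rewinds 2015-07-29 to 2015-07-01.
Adding +16 months to 2015-07-01 gives 2016-11-01.
Going back 1 day from 2016-11-01 reaches 2016-10-31 (last day of October, 31 days).

2016-10-31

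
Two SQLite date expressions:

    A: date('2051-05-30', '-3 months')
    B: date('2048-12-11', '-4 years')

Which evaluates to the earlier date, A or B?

A = 2051-03-02.
B = 2044-12-11.
B is earlier.

B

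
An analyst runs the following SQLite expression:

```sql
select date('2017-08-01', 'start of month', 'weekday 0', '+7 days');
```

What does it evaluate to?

2017-08-13

`start of month` rewinds 2017-08-01 to 2017-08-01.
`weekday 0` advances to the next Sunday; 2017-08-01 is a Tuesday, so it moves forward to 2017-08-06.
Advancing 7 more days within August lands on 2017-08-13.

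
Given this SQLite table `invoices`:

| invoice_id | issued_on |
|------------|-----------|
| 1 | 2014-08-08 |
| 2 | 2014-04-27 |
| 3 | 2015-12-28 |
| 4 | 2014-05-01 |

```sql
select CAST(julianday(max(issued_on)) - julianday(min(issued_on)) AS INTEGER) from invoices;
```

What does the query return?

MIN = 2014-04-27, MAX = 2015-12-28.
3 days remain in April 2014 after the 27th (30 − 27).
Full months from May 2014 through November 2015 contribute their day counts.
Then 28 days into December 2015.
Total: 3 + 31 + 30 + 31 + 31 + 30 + 31 + 30 + 31 + 31 + 28 + 31 + 30 + 31 + 30 + 31 + 31 + 30 + 31 + 30 + 28 = 610.

610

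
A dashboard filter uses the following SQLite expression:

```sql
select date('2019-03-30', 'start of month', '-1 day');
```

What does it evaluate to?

`start of month` rewinds 2019-03-30 to 2019-03-01.
Going back 1 day from 2019-03-01 reaches 2019-02-28 (last day of February, 28 days).

2019-02-28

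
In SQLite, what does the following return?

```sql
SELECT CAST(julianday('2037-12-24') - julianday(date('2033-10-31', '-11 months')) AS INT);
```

1849

Adding -11 months to 2033-10-31 targets 2032-11-31. November 2032 has only 30 days, so SQLite normalizes the 1-day overflow forward to 2032-12-01.
30 days remain in December 2032 after the 1st (31 − 1).
Full months from January 2033 through November 2037 contribute their day counts.
Then 24 days into December 2037.
Total: 30 + 31 + 28 + 31 + 30 + 31 + 30 + 31 + 31 + 30 + 31 + 30 + 31 + 31 + 28 + 31 + 30 + 31 + 30 + 31 + 31 + 30 + 31 + 30 + 31 + 31 + 28 + 31 + 30 + 31 + 30 + 31 + 31 + 30 + 31 + 30 + 31 + 31 + 29 + 31 + 30 + 31 + 30 + 31 + 31 + 30 + 31 + 30 + 31 + 31 + 28 + 31 + 30 + 31 + 30 + 31 + 31 + 30 + 31 + 30 + 24 = 1849.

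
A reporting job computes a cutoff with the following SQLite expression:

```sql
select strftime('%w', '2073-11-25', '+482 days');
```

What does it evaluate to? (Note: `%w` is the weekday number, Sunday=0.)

5

First apply '+482 days': 2073-11-25 → 2075-03-22.
2075-03-22 is a Friday; with Sunday=0 that is 5.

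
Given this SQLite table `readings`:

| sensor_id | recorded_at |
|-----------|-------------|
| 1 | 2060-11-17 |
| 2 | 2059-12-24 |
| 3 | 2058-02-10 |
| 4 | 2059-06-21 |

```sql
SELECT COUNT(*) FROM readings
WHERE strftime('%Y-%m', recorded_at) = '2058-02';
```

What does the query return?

1

Rows with year-month 2058-02: 2058-02-10 → 1.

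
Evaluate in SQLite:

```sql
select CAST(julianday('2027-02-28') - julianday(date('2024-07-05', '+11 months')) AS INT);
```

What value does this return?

633

Adding +11 months to 2024-07-05 gives 2025-06-05.
25 days remain in June 2025 after the 5th (30 − 5).
Full months from July 2025 through January 2027 contribute their day counts.
Then 28 days into February 2027.
Total: 25 + 31 + 31 + 30 + 31 + 30 + 31 + 31 + 28 + 31 + 30 + 31 + 30 + 31 + 31 + 30 + 31 + 30 + 31 + 31 + 28 = 633.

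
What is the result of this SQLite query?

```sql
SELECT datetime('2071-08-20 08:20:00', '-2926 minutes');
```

2071-08-18 07:34:00

2926 minutes = 48h 46m; -2926 minutes from 2071-08-20 08:20:00 is 2071-08-18 07:34:00 (crosses midnight).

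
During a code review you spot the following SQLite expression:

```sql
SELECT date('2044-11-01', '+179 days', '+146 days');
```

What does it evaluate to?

Applying '+179 days' to 2044-11-01: counting 179 days forward gives 2045-04-29.
Applying '+146 days' to 2045-04-29: counting 146 days forward gives 2045-09-22.

2045-09-22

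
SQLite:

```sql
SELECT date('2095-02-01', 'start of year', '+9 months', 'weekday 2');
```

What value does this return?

2095-10-04

`start of year` rewinds 2095-02-01 to 2095-01-01.
Adding +9 months to 2095-01-01 gives 2095-10-01.
`weekday 2` advances to the next Tuesday; 2095-10-01 is a Saturday, so it moves forward to 2095-10-04.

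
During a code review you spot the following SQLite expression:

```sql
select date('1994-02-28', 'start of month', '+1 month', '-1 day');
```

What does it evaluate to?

`start of month` rewinds 1994-02-28 to 1994-02-01.
Adding +1 month to 1994-02-01 gives 1994-03-01.
Going back 1 day from 1994-03-01 reaches 1994-02-28 (last day of February, 28 days).

1994-02-28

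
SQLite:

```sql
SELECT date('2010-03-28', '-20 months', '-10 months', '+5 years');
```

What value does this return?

Adding -20 months to 2010-03-28 gives 2008-07-28.
Adding -10 months to 2008-07-28 gives 2007-09-28.
Adding +5 years to 2007-09-28 gives 2012-09-28.

2012-09-28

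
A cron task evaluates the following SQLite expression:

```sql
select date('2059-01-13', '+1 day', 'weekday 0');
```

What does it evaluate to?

2059-01-19

Advancing 1 more day within January lands on 2059-01-14.
`weekday 0` advances to the next Sunday; 2059-01-14 is a Tuesday, so it moves forward to 2059-01-19.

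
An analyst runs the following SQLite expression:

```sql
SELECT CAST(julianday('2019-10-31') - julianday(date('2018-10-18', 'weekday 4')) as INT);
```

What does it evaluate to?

378

`weekday 4` advances to the next Thursday; 2018-10-18 is already a Thursday, so it stays at 2018-10-18.
13 days remain in October 2018 after the 18th (31 − 18).
Full months from November 2018 through September 2019 contribute their day counts.
Then 31 days into October 2019.
Total: 13 + 30 + 31 + 31 + 28 + 31 + 30 + 31 + 30 + 31 + 31 + 30 + 31 = 378.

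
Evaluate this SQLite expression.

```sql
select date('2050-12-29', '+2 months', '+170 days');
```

Adding +2 months to 2050-12-29 targets 2051-02-29. February 2051 has only 28 days, so SQLite normalizes the 1-day overflow forward to 2051-03-01.
Applying '+170 days' to 2051-03-01: counting 170 days forward gives 2051-08-18.

2051-08-18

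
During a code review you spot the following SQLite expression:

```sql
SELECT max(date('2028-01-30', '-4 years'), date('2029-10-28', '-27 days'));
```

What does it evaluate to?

2029-10-01

date('2028-01-30', '-4 years') → 2024-01-30.
date('2029-10-28', '-27 days') → 2029-10-01.
Later of the two is 2029-10-01.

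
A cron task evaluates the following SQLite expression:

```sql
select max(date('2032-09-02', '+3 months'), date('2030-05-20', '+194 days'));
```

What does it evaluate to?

2032-12-02

date('2032-09-02', '+3 months') → 2032-12-02.
date('2030-05-20', '+194 days') → 2030-11-30.
Later of the two is 2032-12-02.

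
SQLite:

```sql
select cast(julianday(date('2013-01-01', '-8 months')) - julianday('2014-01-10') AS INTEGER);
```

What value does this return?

-619

Adding -8 months to 2013-01-01 gives 2012-05-01.
30 days remain in May 2012 after the 1st (31 − 1).
Full months from June 2012 through December 2013 contribute their day counts.
Then 10 days into January 2014.
Total: 30 + 30 + 31 + 31 + 30 + 31 + 30 + 31 + 31 + 28 + 31 + 30 + 31 + 30 + 31 + 31 + 30 + 31 + 30 + 31 + 10 = 619.
The subtraction is earlier − later, so the result is −619 → -619.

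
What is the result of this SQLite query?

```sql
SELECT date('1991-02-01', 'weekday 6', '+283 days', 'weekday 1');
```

1991-11-18

`weekday 6` advances to the next Saturday; 1991-02-01 is a Friday, so it moves forward to 1991-02-02.
Applying '+283 days' to 1991-02-02: counting 283 days forward gives 1991-11-12.
`weekday 1` advances to the next Monday; 1991-11-12 is a Tuesday, so it moves forward to 1991-11-18.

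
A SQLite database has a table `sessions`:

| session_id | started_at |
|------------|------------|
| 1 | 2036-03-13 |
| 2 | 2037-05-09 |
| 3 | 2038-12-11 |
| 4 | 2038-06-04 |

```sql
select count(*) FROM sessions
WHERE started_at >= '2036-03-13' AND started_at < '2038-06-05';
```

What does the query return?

Rows in [2036-03-13, 2038-06-05): 2036-03-13, 2037-05-09, 2038-06-04 → 3 rows.

3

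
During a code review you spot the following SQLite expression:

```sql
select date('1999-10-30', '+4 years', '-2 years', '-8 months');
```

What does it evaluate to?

Adding +4 years to 1999-10-30 gives 2003-10-30.
Adding -2 years to 2003-10-30 gives 2001-10-30.
Adding -8 months to 2001-10-30 targets 2001-02-30. February 2001 has only 28 days, so SQLite normalizes the 2-day overflow forward to 2001-03-02.

2001-03-02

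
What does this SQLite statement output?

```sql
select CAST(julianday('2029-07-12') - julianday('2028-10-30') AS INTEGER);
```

1 day remains in October 2028 after the 30th (31 − 30).
Full months from November 2028 through June 2029 contribute their day counts.
Then 12 days into July 2029.
Total: 1 + 30 + 31 + 31 + 28 + 31 + 30 + 31 + 30 + 12 = 255.

255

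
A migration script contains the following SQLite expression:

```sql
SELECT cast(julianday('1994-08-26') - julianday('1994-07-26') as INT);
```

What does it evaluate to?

31

5 days remain in July 1994 after the 26th (31 − 26).
Then 26 days into August 1994.
Total: 5 + 26 = 31.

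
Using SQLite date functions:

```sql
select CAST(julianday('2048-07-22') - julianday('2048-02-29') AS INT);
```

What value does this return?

144

0 days remain in February 2048 after the 29th (29 − 29).
March 2048: 31 days.
April 2048: 30 days.
May 2048: 31 days.
June 2048: 30 days.
Then 22 days into July 2048.
Total: 0 + 31 + 30 + 31 + 30 + 22 = 144.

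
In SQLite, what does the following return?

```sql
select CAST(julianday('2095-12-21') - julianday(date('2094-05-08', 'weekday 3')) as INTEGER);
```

588

`weekday 3` advances to the next Wednesday; 2094-05-08 is a Saturday, so it moves forward to 2094-05-12.
19 days remain in May 2094 after the 12th (31 − 12).
Full months from June 2094 through November 2095 contribute their day counts.
Then 21 days into December 2095.
Total: 19 + 30 + 31 + 31 + 30 + 31 + 30 + 31 + 31 + 28 + 31 + 30 + 31 + 30 + 31 + 31 + 30 + 31 + 30 + 21 = 588.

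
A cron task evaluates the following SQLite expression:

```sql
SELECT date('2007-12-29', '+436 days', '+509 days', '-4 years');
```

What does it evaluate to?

Applying '+436 days' to 2007-12-29: counting 436 days forward gives 2009-03-09.
Applying '+509 days' to 2009-03-09: counting 509 days forward gives 2010-07-31.
Adding -4 years to 2010-07-31 gives 2006-07-31.

2006-07-31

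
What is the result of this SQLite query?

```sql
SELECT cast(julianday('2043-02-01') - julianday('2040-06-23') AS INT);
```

7 days remain in June 2040 after the 23rd (30 − 23).
Full months from July 2040 through January 2043 contribute their day counts.
Then 1 day into February 2043.
Total: 7 + 31 + 31 + 30 + 31 + 30 + 31 + 31 + 28 + 31 + 30 + 31 + 30 + 31 + 31 + 30 + 31 + 30 + 31 + 31 + 28 + 31 + 30 + 31 + 30 + 31 + 31 + 30 + 31 + 30 + 31 + 31 + 1 = 953.

953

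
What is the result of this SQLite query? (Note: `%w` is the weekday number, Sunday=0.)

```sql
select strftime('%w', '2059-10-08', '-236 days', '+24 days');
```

1

First apply '-236 days', '+24 days': 2059-10-08 → 2059-03-10.
2059-03-10 is a Monday; with Sunday=0 that is 1.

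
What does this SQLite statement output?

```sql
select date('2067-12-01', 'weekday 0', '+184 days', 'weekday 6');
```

`weekday 0` advances to the next Sunday; 2067-12-01 is a Thursday, so it moves forward to 2067-12-04.
Applying '+184 days' to 2067-12-04: counting 184 days forward gives 2068-06-05.
`weekday 6` advances to the next Saturday; 2068-06-05 is a Tuesday, so it moves forward to 2068-06-09.

2068-06-09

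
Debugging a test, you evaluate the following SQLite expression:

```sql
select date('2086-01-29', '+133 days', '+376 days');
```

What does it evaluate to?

Applying '+133 days' to 2086-01-29: counting 133 days forward gives 2086-06-11.
Applying '+376 days' to 2086-06-11: counting 376 days forward gives 2087-06-22.

2087-06-22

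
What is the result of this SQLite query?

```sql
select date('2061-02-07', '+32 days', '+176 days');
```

February 2061 has 28 days; 21 remain after the 7th, so 22 days reach 2061-03-01.
Advancing 10 more days within March lands on 2061-03-11.
Applying '+176 days' to 2061-03-11: counting 176 days forward gives 2061-09-03.

2061-09-03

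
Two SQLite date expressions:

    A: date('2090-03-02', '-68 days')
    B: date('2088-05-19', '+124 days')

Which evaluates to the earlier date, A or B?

A = 2089-12-24.
B = 2088-09-20.
B is earlier.

B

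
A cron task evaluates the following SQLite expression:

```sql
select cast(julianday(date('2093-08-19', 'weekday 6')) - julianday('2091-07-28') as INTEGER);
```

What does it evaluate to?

756

`weekday 6` advances to the next Saturday; 2093-08-19 is a Wednesday, so it moves forward to 2093-08-22.
3 days remain in July 2091 after the 28th (31 − 28).
Full months from August 2091 through July 2093 contribute their day counts.
Then 22 days into August 2093.
Total: 3 + 31 + 30 + 31 + 30 + 31 + 31 + 29 + 31 + 30 + 31 + 30 + 31 + 31 + 30 + 31 + 30 + 31 + 31 + 28 + 31 + 30 + 31 + 30 + 31 + 22 = 756.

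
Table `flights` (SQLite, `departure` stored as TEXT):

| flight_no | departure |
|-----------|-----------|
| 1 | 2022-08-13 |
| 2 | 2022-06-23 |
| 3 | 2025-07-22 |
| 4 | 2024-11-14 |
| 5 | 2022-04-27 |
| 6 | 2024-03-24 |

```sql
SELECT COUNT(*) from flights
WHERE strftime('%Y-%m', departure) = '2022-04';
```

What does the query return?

Rows with year-month 2022-04: 2022-04-27 → 1.

1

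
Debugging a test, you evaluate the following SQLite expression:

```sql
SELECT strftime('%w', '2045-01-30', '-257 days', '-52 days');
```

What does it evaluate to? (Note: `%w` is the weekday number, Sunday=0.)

First apply '-257 days', '-52 days': 2045-01-30 → 2044-03-27.
2044-03-27 is a Sunday; with Sunday=0 that is 0.

0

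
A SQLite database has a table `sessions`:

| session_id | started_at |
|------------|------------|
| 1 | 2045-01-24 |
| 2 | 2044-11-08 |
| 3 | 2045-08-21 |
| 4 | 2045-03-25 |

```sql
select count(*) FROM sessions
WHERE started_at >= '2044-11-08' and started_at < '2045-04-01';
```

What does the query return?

3

Rows in [2044-11-08, 2045-04-01): 2045-01-24, 2044-11-08, 2045-03-25 → 3 rows.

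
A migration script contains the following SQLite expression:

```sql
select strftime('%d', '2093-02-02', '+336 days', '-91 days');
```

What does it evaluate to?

05

First apply '+336 days', '-91 days': 2093-02-02 → 2093-10-05.
`%d` extracts the 2-digit day of month: 05.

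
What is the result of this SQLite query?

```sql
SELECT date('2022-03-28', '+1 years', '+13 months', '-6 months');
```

2023-10-28

Adding +1 year to 2022-03-28 gives 2023-03-28.
Adding +13 months to 2023-03-28 gives 2024-04-28.
Adding -6 months to 2024-04-28 gives 2023-10-28.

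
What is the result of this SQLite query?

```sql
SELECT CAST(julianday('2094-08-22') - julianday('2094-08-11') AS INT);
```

11

Both dates are in August 2094: 22 − 11 = 11.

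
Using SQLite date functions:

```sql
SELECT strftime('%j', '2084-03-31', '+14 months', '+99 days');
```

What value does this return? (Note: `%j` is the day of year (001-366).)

250

First apply '+14 months', '+99 days': 2084-03-31 → 2085-09-07.
Day-of-year for 2085-09-07: days since 2085-01-01 inclusive = 250, zero-padded to 250.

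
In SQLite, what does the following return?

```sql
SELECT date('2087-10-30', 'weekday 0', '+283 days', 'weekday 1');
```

`weekday 0` advances to the next Sunday; 2087-10-30 is a Thursday, so it moves forward to 2087-11-02.
Applying '+283 days' to 2087-11-02: counting 283 days forward gives 2088-08-11.
`weekday 1` advances to the next Monday; 2088-08-11 is a Wednesday, so it moves forward to 2088-08-16.

2088-08-16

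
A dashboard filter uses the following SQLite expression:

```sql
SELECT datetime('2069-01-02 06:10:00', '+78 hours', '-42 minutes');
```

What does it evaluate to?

+78 hours from 2069-01-02 06:10:00 is 2069-01-05 12:10:00 (crosses midnight).
-42 minutes from 2069-01-05 12:10:00 is 2069-01-05 11:28:00.

2069-01-05 11:28:00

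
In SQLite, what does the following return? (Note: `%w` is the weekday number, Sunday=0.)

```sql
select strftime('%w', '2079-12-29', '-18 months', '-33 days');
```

First apply '-18 months', '-33 days': 2079-12-29 → 2078-05-27.
2078-05-27 is a Friday; with Sunday=0 that is 5.

5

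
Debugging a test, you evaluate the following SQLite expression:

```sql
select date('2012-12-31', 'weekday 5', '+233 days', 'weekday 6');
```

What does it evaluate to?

`weekday 5` advances to the next Friday; 2012-12-31 is a Monday, so it moves forward to 2013-01-04.
Applying '+233 days' to 2013-01-04: counting 233 days forward gives 2013-08-25.
`weekday 6` advances to the next Saturday; 2013-08-25 is a Sunday, so it moves forward to 2013-08-31.

2013-08-31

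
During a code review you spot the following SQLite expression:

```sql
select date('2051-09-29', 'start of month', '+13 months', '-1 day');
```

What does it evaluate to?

`start of month` rewinds 2051-09-29 to 2051-09-01.
Adding +13 months to 2051-09-01 gives 2052-10-01.
Going back 1 day from 2052-10-01 reaches 2052-09-30 (last day of September, 30 days).

2052-09-30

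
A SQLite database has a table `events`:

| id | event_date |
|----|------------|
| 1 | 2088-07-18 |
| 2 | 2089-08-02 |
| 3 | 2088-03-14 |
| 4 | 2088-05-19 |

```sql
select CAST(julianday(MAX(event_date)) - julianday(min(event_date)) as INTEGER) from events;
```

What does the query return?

MIN = 2088-03-14, MAX = 2089-08-02.
17 days remain in March 2088 after the 14th (31 − 14).
Full months from April 2088 through July 2089 contribute their day counts.
Then 2 days into August 2089.
Total: 17 + 30 + 31 + 30 + 31 + 31 + 30 + 31 + 30 + 31 + 31 + 28 + 31 + 30 + 31 + 30 + 31 + 2 = 506.

506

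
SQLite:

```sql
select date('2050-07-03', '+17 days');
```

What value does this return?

Advancing 17 more days within July lands on 2050-07-20.

2050-07-20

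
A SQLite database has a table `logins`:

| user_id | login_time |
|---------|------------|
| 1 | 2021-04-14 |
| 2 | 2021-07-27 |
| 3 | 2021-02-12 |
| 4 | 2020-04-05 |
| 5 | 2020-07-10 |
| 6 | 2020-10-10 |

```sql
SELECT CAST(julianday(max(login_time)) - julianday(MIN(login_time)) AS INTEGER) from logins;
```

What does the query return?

MIN = 2020-04-05, MAX = 2021-07-27.
25 days remain in April 2020 after the 5th (30 − 5).
Full months from May 2020 through June 2021 contribute their day counts.
Then 27 days into July 2021.
Total: 25 + 31 + 30 + 31 + 31 + 30 + 31 + 30 + 31 + 31 + 28 + 31 + 30 + 31 + 30 + 27 = 478.

478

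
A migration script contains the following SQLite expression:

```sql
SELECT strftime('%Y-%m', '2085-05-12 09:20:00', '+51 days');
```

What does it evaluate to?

First apply '+51 days': 2085-05-12 09:20:00 → 2085-07-02 09:20:00.
`%Y-%m` extracts the year-month: 2085-07.

2085-07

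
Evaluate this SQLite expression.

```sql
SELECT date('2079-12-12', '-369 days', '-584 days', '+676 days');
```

Applying '-369 days' to 2079-12-12: counting 369 days back gives 2078-12-08.
Applying '-584 days' to 2078-12-08: counting 584 days back gives 2077-05-03.
Applying '+676 days' to 2077-05-03: counting 676 days forward gives 2079-03-10.

2079-03-10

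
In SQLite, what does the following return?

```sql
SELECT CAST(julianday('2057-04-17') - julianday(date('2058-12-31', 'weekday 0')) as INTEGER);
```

-628

`weekday 0` advances to the next Sunday; 2058-12-31 is a Tuesday, so it moves forward to 2059-01-05.
13 days remain in April 2057 after the 17th (30 − 17).
Full months from May 2057 through December 2058 contribute their day counts.
Then 5 days into January 2059.
Total: 13 + 31 + 30 + 31 + 31 + 30 + 31 + 30 + 31 + 31 + 28 + 31 + 30 + 31 + 30 + 31 + 31 + 30 + 31 + 30 + 31 + 5 = 628.
The subtraction is earlier − later, so the result is −628 → -628.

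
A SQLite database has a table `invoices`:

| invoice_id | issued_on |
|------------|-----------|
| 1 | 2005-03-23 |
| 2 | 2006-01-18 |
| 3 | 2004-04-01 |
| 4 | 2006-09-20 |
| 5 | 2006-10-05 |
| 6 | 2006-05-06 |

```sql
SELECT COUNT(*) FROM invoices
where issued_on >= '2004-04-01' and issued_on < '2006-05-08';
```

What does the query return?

Rows in [2004-04-01, 2006-05-08): 2005-03-23, 2006-01-18, 2004-04-01, 2006-05-06 → 4 rows.

4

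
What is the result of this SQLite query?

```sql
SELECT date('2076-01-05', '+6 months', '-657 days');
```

Adding +6 months to 2076-01-05 gives 2076-07-05.
Applying '-657 days' to 2076-07-05: counting 657 days back gives 2074-09-17.

2074-09-17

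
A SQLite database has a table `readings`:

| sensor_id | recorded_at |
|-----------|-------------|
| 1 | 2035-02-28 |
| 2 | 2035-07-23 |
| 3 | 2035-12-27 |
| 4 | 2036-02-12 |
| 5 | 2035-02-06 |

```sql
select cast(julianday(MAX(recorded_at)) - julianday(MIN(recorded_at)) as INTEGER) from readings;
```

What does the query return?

371

MIN = 2035-02-06, MAX = 2036-02-12.
22 days remain in February 2035 after the 6th (28 − 6).
Full months from March 2035 through January 2036 contribute their day counts.
Then 12 days into February 2036.
Total: 22 + 31 + 30 + 31 + 30 + 31 + 31 + 30 + 31 + 30 + 31 + 31 + 12 = 371.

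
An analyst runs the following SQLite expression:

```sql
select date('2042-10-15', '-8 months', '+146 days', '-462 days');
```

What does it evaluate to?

2041-04-05

Adding -8 months to 2042-10-15 gives 2042-02-15.
Applying '+146 days' to 2042-02-15: counting 146 days forward gives 2042-07-11.
Applying '-462 days' to 2042-07-11: counting 462 days back gives 2041-04-05.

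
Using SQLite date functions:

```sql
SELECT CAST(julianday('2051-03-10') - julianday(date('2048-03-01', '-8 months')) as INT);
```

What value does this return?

1348

Adding -8 months to 2048-03-01 gives 2047-07-01.
30 days remain in July 2047 after the 1st (31 − 1).
Full months from August 2047 through February 2051 contribute their day counts.
Then 10 days into March 2051.
Total: 30 + 31 + 30 + 31 + 30 + 31 + 31 + 29 + 31 + 30 + 31 + 30 + 31 + 31 + 30 + 31 + 30 + 31 + 31 + 28 + 31 + 30 + 31 + 30 + 31 + 31 + 30 + 31 + 30 + 31 + 31 + 28 + 31 + 30 + 31 + 30 + 31 + 31 + 30 + 31 + 30 + 31 + 31 + 28 + 10 = 1348.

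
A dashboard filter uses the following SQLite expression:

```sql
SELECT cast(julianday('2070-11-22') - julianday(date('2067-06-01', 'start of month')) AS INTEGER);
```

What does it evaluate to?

1270

`start of month` rewinds 2067-06-01 to 2067-06-01.
29 days remain in June 2067 after the 1st (30 − 1).
Full months from July 2067 through October 2070 contribute their day counts.
Then 22 days into November 2070.
Total: 29 + 31 + 31 + 30 + 31 + 30 + 31 + 31 + 29 + 31 + 30 + 31 + 30 + 31 + 31 + 30 + 31 + 30 + 31 + 31 + 28 + 31 + 30 + 31 + 30 + 31 + 31 + 30 + 31 + 30 + 31 + 31 + 28 + 31 + 30 + 31 + 30 + 31 + 31 + 30 + 31 + 22 = 1270.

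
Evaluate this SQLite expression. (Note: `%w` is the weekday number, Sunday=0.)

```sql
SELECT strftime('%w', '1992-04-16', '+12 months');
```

First apply '+12 months': 1992-04-16 → 1993-04-16.
1993-04-16 is a Friday; with Sunday=0 that is 5.

5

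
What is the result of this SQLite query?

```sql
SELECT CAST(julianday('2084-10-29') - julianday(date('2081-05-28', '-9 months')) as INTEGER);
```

1523

Adding -9 months to 2081-05-28 gives 2080-08-28.
3 days remain in August 2080 after the 28th (31 − 28).
Full months from September 2080 through September 2084 contribute their day counts.
Then 29 days into October 2084.
Total: 3 + 30 + 31 + 30 + 31 + 31 + 28 + 31 + 30 + 31 + 30 + 31 + 31 + 30 + 31 + 30 + 31 + 31 + 28 + 31 + 30 + 31 + 30 + 31 + 31 + 30 + 31 + 30 + 31 + 31 + 28 + 31 + 30 + 31 + 30 + 31 + 31 + 30 + 31 + 30 + 31 + 31 + 29 + 31 + 30 + 31 + 30 + 31 + 31 + 30 + 29 = 1523.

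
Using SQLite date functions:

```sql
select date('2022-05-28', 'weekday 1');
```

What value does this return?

`weekday 1` advances to the next Monday; 2022-05-28 is a Saturday, so it moves forward to 2022-05-30.

2022-05-30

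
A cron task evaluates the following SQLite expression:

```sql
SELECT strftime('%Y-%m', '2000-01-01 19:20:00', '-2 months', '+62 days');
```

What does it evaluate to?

First apply '-2 months', '+62 days': 2000-01-01 19:20:00 → 2000-01-02 19:20:00.
`%Y-%m` extracts the year-month: 2000-01.

2000-01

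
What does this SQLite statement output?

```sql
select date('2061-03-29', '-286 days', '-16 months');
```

Applying '-286 days' to 2061-03-29: counting 286 days back gives 2060-06-16.
Adding -16 months to 2060-06-16 gives 2059-02-16.

2059-02-16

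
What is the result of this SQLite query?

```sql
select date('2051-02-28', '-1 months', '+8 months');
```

2051-09-28

Adding -1 month to 2051-02-28 gives 2051-01-28.
Adding +8 months to 2051-01-28 gives 2051-09-28.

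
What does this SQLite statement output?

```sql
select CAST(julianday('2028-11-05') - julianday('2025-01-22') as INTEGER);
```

1383

9 days remain in January 2025 after the 22nd (31 − 22).
Full months from February 2025 through October 2028 contribute their day counts.
Then 5 days into November 2028.
Total: 9 + 28 + 31 + 30 + 31 + 30 + 31 + 31 + 30 + 31 + 30 + 31 + 31 + 28 + 31 + 30 + 31 + 30 + 31 + 31 + 30 + 31 + 30 + 31 + 31 + 28 + 31 + 30 + 31 + 30 + 31 + 31 + 30 + 31 + 30 + 31 + 31 + 29 + 31 + 30 + 31 + 30 + 31 + 31 + 30 + 31 + 5 = 1383.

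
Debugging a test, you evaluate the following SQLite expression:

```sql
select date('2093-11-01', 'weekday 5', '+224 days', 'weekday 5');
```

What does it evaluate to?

`weekday 5` advances to the next Friday; 2093-11-01 is a Sunday, so it moves forward to 2093-11-06.
Applying '+224 days' to 2093-11-06: counting 224 days forward gives 2094-06-18.
`weekday 5` advances to the next Friday; 2094-06-18 is already a Friday, so it stays at 2094-06-18.

2094-06-18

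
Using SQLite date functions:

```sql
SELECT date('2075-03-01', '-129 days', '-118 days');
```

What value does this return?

2074-06-27

Applying '-129 days' to 2075-03-01: counting 129 days back gives 2074-10-23.
Applying '-118 days' to 2074-10-23: counting 118 days back gives 2074-06-27.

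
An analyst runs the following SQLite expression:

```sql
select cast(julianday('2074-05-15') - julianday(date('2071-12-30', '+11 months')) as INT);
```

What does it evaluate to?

Adding +11 months to 2071-12-30 gives 2072-11-30.
0 days remain in November 2072 after the 30th (30 − 30).
Full months from December 2072 through April 2074 contribute their day counts.
Then 15 days into May 2074.
Total: 0 + 31 + 31 + 28 + 31 + 30 + 31 + 30 + 31 + 31 + 30 + 31 + 30 + 31 + 31 + 28 + 31 + 30 + 15 = 531.

531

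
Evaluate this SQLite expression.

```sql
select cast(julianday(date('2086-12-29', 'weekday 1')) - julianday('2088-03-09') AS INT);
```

-435

`weekday 1` advances to the next Monday; 2086-12-29 is a Sunday, so it moves forward to 2086-12-30.
1 day remains in December 2086 after the 30th (31 − 30).
Full months from January 2087 through February 2088 contribute their day counts.
Then 9 days into March 2088.
Total: 1 + 31 + 28 + 31 + 30 + 31 + 30 + 31 + 31 + 30 + 31 + 30 + 31 + 31 + 29 + 9 = 435.
The subtraction is earlier − later, so the result is −435 → -435.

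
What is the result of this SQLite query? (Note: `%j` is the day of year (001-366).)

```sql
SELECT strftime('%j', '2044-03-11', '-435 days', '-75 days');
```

291

First apply '-435 days', '-75 days': 2044-03-11 → 2042-10-18.
Day-of-year for 2042-10-18: days since 2042-01-01 inclusive = 291, zero-padded to 291.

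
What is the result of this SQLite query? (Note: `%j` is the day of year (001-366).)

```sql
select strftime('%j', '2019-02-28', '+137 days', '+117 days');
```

First apply '+137 days', '+117 days': 2019-02-28 → 2019-11-09.
Day-of-year for 2019-11-09: days since 2019-01-01 inclusive = 313, zero-padded to 313.

313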